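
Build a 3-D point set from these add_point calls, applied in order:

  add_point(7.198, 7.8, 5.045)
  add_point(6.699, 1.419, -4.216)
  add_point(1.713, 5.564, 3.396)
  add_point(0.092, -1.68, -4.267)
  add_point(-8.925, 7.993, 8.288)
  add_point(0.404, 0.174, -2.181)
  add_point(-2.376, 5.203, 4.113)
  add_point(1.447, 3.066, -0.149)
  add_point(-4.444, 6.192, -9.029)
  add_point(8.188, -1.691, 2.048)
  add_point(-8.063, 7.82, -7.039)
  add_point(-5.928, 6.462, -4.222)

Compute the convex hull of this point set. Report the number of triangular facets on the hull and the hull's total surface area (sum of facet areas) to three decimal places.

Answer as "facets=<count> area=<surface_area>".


7 of the 12 inputs are extreme points: [0, 1, 3, 4, 8, 9, 10].

Area of each hull facet:
  f1: (p0, p9, p4) → 81.0937
  f2: (p3, p9, p4) → 93.5623
  f3: (p1, p0, p9) → 35.2332
  f4: (p1, p0, p8) → 72.7523
  f5: (p1, p3, p9) → 26.0897
  f6: (p1, p3, p8) → 37.3165
  f7: (p10, p3, p4) → 96.9704
  f8: (p10, p3, p8) → 20.5145
  f9: (p10, p0, p4) → 122.1738
  f10: (p10, p0, p8) → 40.2904
Σ area = 625.997

Check V−E+F: 7 − 15 + 10 = 2.

facets=10 area=625.997


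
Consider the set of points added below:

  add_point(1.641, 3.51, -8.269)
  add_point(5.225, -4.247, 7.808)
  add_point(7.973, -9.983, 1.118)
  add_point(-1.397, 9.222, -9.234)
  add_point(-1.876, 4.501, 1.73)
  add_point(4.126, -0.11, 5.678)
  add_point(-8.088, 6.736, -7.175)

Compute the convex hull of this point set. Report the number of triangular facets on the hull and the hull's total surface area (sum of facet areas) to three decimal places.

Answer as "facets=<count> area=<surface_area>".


facets=10 area=486.589

Hull vertices (7/7): indices [0, 1, 2, 3, 4, 5, 6].

Per-facet area ½‖(b−a)×(c−a)‖:
  f1: (p1, p2, p6) → 105.4856
  f2: (p4, p3, p6) → 40.2166
  f3: (p4, p1, p6) → 39.5785
  f4: (p0, p2, p6) → 77.4106
  f5: (p0, p3, p6) → 24.2088
  f6: (p5, p4, p3) → 40.4181
  f7: (p5, p4, p1) → 11.2282
  f8: (p5, p0, p3) → 43.0413
  f9: (p5, p1, p2) → 21.1636
  f10: (p5, p0, p2) → 83.8379
Σ area = 486.589

Euler: V−E+F = 7−15+10 = 2.


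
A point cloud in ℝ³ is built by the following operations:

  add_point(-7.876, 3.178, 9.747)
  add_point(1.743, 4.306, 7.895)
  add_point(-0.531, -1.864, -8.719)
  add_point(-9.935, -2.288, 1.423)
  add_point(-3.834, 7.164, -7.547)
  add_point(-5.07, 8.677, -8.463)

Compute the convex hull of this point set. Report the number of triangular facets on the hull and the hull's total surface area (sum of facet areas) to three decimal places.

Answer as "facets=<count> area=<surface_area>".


facets=8 area=493.098

Points on the hull: [0, 1, 2, 3, 4, 5] (6 of 6).

Area of each hull facet:
  f1: (p2, p1, p3) → 100.3139
  f2: (p2, p5, p3) → 76.7580
  f3: (p0, p1, p3) → 49.8559
  f4: (p0, p5, p3) → 78.7939
  f5: (p0, p5, p1) → 88.6968
  f6: (p4, p5, p1) → 12.7459
  f7: (p4, p2, p1) → 79.6319
  f8: (p4, p2, p5) → 6.3015
Σ area = 493.098

Check V−E+F: 6 − 12 + 8 = 2.


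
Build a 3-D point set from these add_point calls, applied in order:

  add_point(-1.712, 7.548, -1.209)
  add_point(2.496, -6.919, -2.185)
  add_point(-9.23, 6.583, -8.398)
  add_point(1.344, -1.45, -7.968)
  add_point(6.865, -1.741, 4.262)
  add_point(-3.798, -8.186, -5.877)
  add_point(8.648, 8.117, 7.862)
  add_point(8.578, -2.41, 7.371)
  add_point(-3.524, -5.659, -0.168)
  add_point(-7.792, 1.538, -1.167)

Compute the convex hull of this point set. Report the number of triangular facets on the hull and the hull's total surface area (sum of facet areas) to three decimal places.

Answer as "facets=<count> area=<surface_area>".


facets=14 area=733.844

Extreme-point indices: [0, 1, 2, 3, 5, 6, 7, 8, 9] — 9 of 10 on the boundary.

Per-facet area ½‖(b−a)×(c−a)‖:
  f1: (p0, p6, p2) → 4.8457
  f2: (p3, p6, p2) → 132.0579
  f3: (p3, p5, p2) → 57.9833
  f4: (p9, p5, p2) → 50.3973
  f5: (p9, p0, p2) → 36.5862
  f6: (p9, p0, p6) → 48.7916
  f7: (p1, p3, p5) → 27.7401
  f8: (p8, p9, p5) → 25.7158
  f9: (p8, p1, p5) → 19.1436
  f10: (p7, p8, p1) → 39.0241
  f11: (p7, p1, p3) → 45.2757
  f12: (p7, p3, p6) → 89.5010
  f13: (p7, p9, p6) → 97.8236
  f14: (p7, p8, p9) → 58.9578
Σ area = 733.844

Euler characteristic 9−21+14 = 2 ✓


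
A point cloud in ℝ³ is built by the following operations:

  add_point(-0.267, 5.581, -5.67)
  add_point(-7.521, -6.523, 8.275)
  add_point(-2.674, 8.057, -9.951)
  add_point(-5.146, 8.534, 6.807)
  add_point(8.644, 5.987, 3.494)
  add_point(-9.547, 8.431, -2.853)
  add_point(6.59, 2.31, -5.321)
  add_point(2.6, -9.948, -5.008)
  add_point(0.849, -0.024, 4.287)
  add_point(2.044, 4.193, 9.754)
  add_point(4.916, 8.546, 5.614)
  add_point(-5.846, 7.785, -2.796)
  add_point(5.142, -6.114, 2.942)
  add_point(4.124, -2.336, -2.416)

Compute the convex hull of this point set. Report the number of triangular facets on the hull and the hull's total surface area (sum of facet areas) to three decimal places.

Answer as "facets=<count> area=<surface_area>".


facets=16 area=1049.071

Points on the hull: [1, 2, 3, 4, 5, 6, 7, 9, 10, 12] (10 of 14).

Area of each hull facet:
  f1: (p2, p7, p5) → 95.8347
  f2: (p1, p7, p5) → 155.2212
  f3: (p6, p2, p4) → 54.5229
  f4: (p6, p2, p7) → 74.3406
  f5: (p3, p1, p5) → 81.2761
  f6: (p12, p1, p7) → 62.9816
  f7: (p12, p6, p4) → 54.7206
  f8: (p12, p6, p7) → 52.5380
  f9: (p10, p2, p4) → 43.1559
  f10: (p10, p2, p5) → 80.4943
  f11: (p10, p3, p5) → 51.2272
  f12: (p9, p12, p1) → 79.9471
  f13: (p9, p3, p1) → 62.8708
  f14: (p9, p10, p3) → 29.1695
  f15: (p9, p12, p4) → 54.6755
  f16: (p9, p10, p4) → 16.0948
Σ area = 1049.071

Check V−E+F: 10 − 24 + 16 = 2.


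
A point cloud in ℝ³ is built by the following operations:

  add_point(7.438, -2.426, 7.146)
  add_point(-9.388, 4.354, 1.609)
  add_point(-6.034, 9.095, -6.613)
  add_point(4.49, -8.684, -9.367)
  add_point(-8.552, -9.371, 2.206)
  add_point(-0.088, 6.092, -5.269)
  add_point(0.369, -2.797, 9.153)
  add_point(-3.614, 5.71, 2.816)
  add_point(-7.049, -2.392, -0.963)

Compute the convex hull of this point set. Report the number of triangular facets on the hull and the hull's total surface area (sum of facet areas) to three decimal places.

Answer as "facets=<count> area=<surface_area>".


Hull vertices (8/9): indices [0, 1, 2, 3, 4, 5, 6, 7].

Facet areas (half cross-product norm):
  f1: (p3, p4, p0) → 137.4701
  f2: (p2, p4, p1) → 60.5849
  f3: (p2, p3, p4) → 164.0604
  f4: (p6, p4, p1) → 80.9676
  f5: (p6, p4, p0) → 40.6276
  f6: (p7, p2, p1) → 29.4118
  f7: (p7, p6, p1) → 32.9330
  f8: (p7, p6, p0) → 41.2304
  f9: (p5, p3, p0) → 123.0635
  f10: (p5, p2, p3) → 43.1810
  f11: (p5, p7, p0) → 63.5238
  f12: (p5, p7, p2) → 29.6620
Σ area = 846.716

Euler: V−E+F = 8−18+12 = 2.

facets=12 area=846.716


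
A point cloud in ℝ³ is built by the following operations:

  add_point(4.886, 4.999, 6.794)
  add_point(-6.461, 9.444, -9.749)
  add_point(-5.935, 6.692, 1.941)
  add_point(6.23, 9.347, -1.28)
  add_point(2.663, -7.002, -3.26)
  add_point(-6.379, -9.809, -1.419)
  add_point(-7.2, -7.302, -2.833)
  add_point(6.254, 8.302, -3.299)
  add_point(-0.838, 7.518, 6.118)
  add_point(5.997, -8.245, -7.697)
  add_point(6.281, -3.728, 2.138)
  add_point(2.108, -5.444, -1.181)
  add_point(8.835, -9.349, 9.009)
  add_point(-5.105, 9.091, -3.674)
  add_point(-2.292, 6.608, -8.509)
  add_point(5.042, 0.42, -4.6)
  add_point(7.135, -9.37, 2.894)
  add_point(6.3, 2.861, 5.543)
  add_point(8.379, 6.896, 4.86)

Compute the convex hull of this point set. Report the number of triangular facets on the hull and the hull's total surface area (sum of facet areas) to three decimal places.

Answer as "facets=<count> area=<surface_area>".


facets=24 area=1158.755

Extreme-point indices: [0, 1, 2, 3, 5, 6, 7, 8, 9, 12, 13, 14, 16, 18] — 14 of 19 on the boundary.

Facet areas (half cross-product norm):
  f1: (p9, p1, p6) → 127.0578
  f2: (p9, p5, p6) → 20.8577
  f3: (p8, p5, p12) → 160.3099
  f4: (p16, p5, p12) → 37.6760
  f5: (p16, p9, p12) → 6.6369
  f6: (p16, p9, p5) → 69.7159
  f7: (p2, p1, p6) → 88.7426
  f8: (p2, p5, p6) → 17.5208
  f9: (p2, p8, p5) → 53.9007
  f10: (p18, p9, p12) → 135.3545
  f11: (p13, p2, p1) → 9.1009
  f12: (p13, p2, p8) → 18.5583
  f13: (p0, p8, p12) → 36.4937
  f14: (p0, p18, p12) → 32.0531
  f15: (p0, p18, p8) → 12.0385
  f16: (p3, p18, p8) → 31.6835
  f17: (p3, p13, p8) → 51.3649
  f18: (p3, p13, p1) → 32.9008
  f19: (p7, p3, p1) → 15.2041
  f20: (p7, p18, p9) → 72.8856
  f21: (p7, p3, p18) → 6.2062
  f22: (p14, p9, p1) → 21.1121
  f23: (p14, p7, p1) → 18.6289
  f24: (p14, p7, p9) → 82.7510
Σ area = 1158.755

Check V−E+F: 14 − 36 + 24 = 2.


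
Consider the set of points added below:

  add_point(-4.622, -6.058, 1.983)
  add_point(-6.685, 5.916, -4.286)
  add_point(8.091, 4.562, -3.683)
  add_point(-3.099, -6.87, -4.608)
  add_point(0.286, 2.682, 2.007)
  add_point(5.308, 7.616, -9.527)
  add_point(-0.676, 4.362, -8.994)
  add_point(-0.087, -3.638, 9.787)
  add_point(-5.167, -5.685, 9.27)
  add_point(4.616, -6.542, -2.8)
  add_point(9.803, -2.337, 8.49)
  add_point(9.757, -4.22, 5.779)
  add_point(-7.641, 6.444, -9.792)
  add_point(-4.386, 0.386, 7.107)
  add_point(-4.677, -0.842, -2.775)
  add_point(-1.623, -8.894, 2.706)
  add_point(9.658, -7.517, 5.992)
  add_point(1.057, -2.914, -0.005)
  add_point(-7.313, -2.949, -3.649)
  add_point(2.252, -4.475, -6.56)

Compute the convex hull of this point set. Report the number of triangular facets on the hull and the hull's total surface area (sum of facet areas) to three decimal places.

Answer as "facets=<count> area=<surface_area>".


Hull vertices (18/20): indices [0, 1, 2, 3, 4, 5, 6, 7, 8, 9, 10, 11, 12, 13, 15, 16, 18, 19].

Facet areas (half cross-product norm):
  f1: (p1, p5, p12) → 35.8957
  f2: (p1, p8, p13) → 30.8175
  f3: (p1, p18, p12) → 24.7177
  f4: (p1, p8, p18) → 57.5334
  f5: (p6, p5, p12) → 18.0822
  f6: (p6, p19, p12) → 28.6909
  f7: (p6, p19, p5) → 32.2690
  f8: (p9, p19, p5) → 27.8712
  f9: (p9, p2, p5) → 39.0832
  f10: (p3, p9, p15) → 28.2219
  f11: (p3, p9, p19) → 15.1338
  f12: (p3, p19, p12) → 45.4646
  f13: (p3, p18, p12) → 28.4971
  f14: (p7, p13, p10) → 27.8050
  f15: (p7, p8, p13) → 16.1409
  f16: (p0, p8, p15) → 15.2762
  f17: (p0, p8, p18) → 16.7904
  f18: (p0, p3, p15) → 14.2363
  f19: (p0, p3, p18) → 18.2151
  f20: (p4, p2, p5) → 34.1381
  f21: (p4, p1, p5) → 61.5399
  f22: (p4, p1, p13) → 36.0250
  f23: (p4, p13, p10) → 45.7718
  f24: (p4, p2, p10) → 60.2024
  f25: (p16, p9, p2) → 59.4016
  f26: (p16, p9, p15) → 42.9578
  f27: (p16, p8, p15) → 47.5220
  f28: (p16, p7, p10) → 28.8283
  f29: (p16, p7, p8) → 23.4356
  f30: (p11, p2, p10) → 20.9871
  f31: (p11, p16, p10) → 4.6717
  f32: (p11, p16, p2) → 15.0178
Σ area = 1001.241

Euler: V−E+F = 18−48+32 = 2.

facets=32 area=1001.241


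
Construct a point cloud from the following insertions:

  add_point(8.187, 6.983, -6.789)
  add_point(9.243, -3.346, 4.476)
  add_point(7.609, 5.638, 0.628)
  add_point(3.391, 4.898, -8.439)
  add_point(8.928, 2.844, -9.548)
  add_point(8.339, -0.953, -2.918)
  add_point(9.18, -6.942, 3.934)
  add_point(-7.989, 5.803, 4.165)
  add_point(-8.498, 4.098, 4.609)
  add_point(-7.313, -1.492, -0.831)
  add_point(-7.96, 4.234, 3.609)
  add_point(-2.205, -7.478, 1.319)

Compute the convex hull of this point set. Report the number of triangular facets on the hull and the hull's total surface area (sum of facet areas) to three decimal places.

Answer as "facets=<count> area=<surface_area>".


facets=16 area=719.931

Hull vertices (10/12): indices [0, 1, 2, 3, 4, 6, 7, 8, 9, 11].

Triangle areas on the boundary:
  f1: (p9, p11, p8) → 29.0188
  f2: (p2, p0, p1) → 31.7708
  f3: (p6, p1, p8) → 32.5397
  f4: (p6, p11, p8) → 74.1436
  f5: (p4, p9, p11) → 74.8276
  f6: (p4, p6, p11) → 96.0184
  f7: (p4, p0, p1) → 38.0169
  f8: (p4, p6, p1) → 26.9058
  f9: (p7, p1, p8) → 17.5500
  f10: (p7, p2, p1) → 78.9649
  f11: (p7, p2, p0) → 57.8691
  f12: (p7, p9, p8) → 6.4602
  f13: (p3, p4, p0) → 12.9216
  f14: (p3, p4, p9) → 34.3594
  f15: (p3, p7, p0) → 43.8146
  f16: (p3, p7, p9) → 64.7494
Σ area = 719.931

Check V−E+F: 10 − 24 + 16 = 2.


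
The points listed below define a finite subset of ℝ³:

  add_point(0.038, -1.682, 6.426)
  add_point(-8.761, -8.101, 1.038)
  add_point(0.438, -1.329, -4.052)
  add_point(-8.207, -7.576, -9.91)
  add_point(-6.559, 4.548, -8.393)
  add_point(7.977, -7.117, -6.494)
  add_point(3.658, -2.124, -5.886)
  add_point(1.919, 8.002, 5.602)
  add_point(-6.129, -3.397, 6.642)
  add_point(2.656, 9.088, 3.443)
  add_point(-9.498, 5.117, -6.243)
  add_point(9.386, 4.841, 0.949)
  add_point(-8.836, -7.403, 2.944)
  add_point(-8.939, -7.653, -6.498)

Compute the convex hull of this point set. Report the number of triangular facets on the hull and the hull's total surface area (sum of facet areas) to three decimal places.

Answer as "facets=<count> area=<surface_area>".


facets=20 area=978.775

Extreme-point indices: [0, 1, 3, 4, 5, 7, 8, 9, 10, 11, 12, 13] — 12 of 14 on the boundary.

Triangle areas on the boundary:
  f1: (p4, p3, p10) → 22.5644
  f2: (p13, p3, p10) → 22.3120
  f3: (p13, p3, p1) → 3.1030
  f4: (p0, p7, p11) → 45.8331
  f5: (p5, p4, p11) → 121.7872
  f6: (p5, p4, p3) → 100.2747
  f7: (p5, p3, p1) → 89.6971
  f8: (p5, p0, p11) → 85.8863
  f9: (p9, p7, p11) → 10.1383
  f10: (p9, p4, p11) → 65.0156
  f11: (p9, p7, p10) → 19.9011
  f12: (p9, p4, p10) → 28.8772
  f13: (p8, p0, p7) → 28.3462
  f14: (p8, p7, p10) → 102.4390
  f15: (p12, p8, p10) → 46.7549
  f16: (p12, p13, p10) → 60.3180
  f17: (p12, p13, p1) → 3.0906
  f18: (p12, p8, p0) → 15.8237
  f19: (p12, p5, p1) → 17.1111
  f20: (p12, p5, p0) → 89.5017
Σ area = 978.775

Euler characteristic 12−30+20 = 2 ✓


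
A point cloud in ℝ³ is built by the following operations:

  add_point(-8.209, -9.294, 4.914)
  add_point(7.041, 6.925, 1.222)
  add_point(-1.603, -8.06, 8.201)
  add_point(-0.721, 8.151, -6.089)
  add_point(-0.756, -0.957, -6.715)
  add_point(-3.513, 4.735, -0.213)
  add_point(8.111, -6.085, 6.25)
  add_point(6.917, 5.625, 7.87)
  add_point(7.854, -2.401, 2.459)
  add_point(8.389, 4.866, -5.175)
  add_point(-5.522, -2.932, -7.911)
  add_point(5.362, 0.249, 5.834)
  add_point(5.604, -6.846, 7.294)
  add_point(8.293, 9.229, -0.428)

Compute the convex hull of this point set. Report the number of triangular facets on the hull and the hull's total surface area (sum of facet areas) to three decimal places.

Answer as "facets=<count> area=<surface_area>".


facets=18 area=888.518

11 of the 14 inputs are extreme points: [0, 2, 3, 4, 5, 6, 7, 9, 10, 12, 13].

Triangle areas on the boundary:
  f1: (p6, p13, p9) → 50.9285
  f2: (p6, p10, p0) → 119.2198
  f3: (p5, p10, p0) → 77.3259
  f4: (p4, p10, p9) → 5.5283
  f5: (p4, p6, p9) → 83.1687
  f6: (p4, p6, p10) → 36.6994
  f7: (p3, p5, p10) → 40.0335
  f8: (p3, p13, p9) → 30.8870
  f9: (p3, p10, p9) → 59.2377
  f10: (p7, p6, p13) → 52.6461
  f11: (p7, p3, p13) → 46.4844
  f12: (p7, p3, p5) → 47.9808
  f13: (p7, p5, p0) → 103.0521
  f14: (p2, p7, p0) → 48.3586
  f15: (p12, p7, p6) → 16.6211
  f16: (p12, p2, p7) → 44.6289
  f17: (p12, p6, p0) → 10.6519
  f18: (p12, p2, p0) → 15.0652
Σ area = 888.518

Euler characteristic 11−27+18 = 2 ✓


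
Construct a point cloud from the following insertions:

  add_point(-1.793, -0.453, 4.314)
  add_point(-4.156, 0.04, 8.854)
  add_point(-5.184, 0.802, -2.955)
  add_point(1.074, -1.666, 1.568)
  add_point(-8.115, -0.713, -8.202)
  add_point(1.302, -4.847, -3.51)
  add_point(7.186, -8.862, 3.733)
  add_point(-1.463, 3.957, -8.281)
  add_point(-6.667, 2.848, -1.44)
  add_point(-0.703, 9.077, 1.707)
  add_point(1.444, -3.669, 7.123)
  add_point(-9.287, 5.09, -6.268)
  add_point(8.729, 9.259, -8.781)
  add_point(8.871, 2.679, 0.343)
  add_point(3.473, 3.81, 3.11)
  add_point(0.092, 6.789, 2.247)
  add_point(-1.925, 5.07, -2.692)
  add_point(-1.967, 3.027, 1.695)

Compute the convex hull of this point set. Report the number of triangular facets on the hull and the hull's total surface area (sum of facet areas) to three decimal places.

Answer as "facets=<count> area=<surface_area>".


11 of the 18 inputs are extreme points: [1, 4, 5, 6, 7, 9, 10, 11, 12, 13, 14].

Triangle areas on the boundary:
  f1: (p9, p1, p11) → 74.3061
  f2: (p12, p6, p13) → 42.7239
  f3: (p12, p9, p11) → 87.2904
  f4: (p12, p9, p13) → 63.3552
  f5: (p10, p6, p13) → 47.5264
  f6: (p10, p1, p6) → 6.2298
  f7: (p14, p9, p13) → 17.2419
  f8: (p14, p9, p1) → 35.1934
  f9: (p14, p10, p13) → 26.0512
  f10: (p14, p10, p1) → 29.8964
  f11: (p4, p1, p11) → 52.0662
  f12: (p4, p1, p6) → 131.8063
  f13: (p7, p12, p11) → 28.3472
  f14: (p7, p4, p11) → 23.4296
  f15: (p7, p4, p12) → 6.3639
  f16: (p5, p12, p6) → 81.3675
  f17: (p5, p4, p6) → 22.0990
  f18: (p5, p4, p12) → 94.6754
Σ area = 869.970

Euler: V−E+F = 11−27+18 = 2.

facets=18 area=869.970


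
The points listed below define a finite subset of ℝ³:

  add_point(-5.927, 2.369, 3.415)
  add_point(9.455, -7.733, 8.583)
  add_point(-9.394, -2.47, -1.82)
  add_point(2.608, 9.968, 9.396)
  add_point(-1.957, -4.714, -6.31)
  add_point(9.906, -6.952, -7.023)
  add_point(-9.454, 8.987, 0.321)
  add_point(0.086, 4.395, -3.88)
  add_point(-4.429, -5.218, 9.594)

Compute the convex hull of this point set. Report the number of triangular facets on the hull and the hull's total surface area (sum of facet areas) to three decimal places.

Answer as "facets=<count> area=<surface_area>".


facets=12 area=1059.186

Hull vertices (8/9): indices [1, 2, 3, 4, 5, 6, 7, 8].

Triangle areas on the boundary:
  f1: (p8, p3, p6) → 116.7327
  f2: (p1, p3, p5) → 148.4740
  f3: (p1, p8, p5) → 110.1098
  f4: (p1, p8, p3) → 114.5656
  f5: (p7, p3, p6) → 78.1654
  f6: (p7, p3, p5) → 104.6363
  f7: (p2, p8, p6) → 74.1945
  f8: (p4, p8, p5) → 95.3404
  f9: (p4, p2, p8) → 57.0395
  f10: (p4, p7, p5) → 58.3186
  f11: (p4, p7, p6) → 52.4737
  f12: (p4, p2, p6) → 49.1354
Σ area = 1059.186

Check V−E+F: 8 − 18 + 12 = 2.


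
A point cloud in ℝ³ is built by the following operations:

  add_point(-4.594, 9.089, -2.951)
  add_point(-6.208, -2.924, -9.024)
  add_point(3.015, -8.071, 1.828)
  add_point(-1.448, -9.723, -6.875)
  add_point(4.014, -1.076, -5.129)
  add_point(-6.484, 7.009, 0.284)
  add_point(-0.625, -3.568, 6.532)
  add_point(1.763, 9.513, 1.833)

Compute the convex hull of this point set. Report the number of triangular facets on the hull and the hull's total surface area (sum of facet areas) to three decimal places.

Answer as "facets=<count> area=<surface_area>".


facets=12 area=606.823

8 of the 8 inputs are extreme points: [0, 1, 2, 3, 4, 5, 6, 7].

Per-facet area ½‖(b−a)×(c−a)‖:
  f1: (p7, p6, p5) → 57.4706
  f2: (p1, p3, p4) → 42.0399
  f3: (p1, p6, p5) → 89.4218
  f4: (p1, p6, p3) → 63.1725
  f5: (p2, p3, p4) → 43.8500
  f6: (p2, p6, p3) → 33.3290
  f7: (p2, p7, p4) → 62.7343
  f8: (p2, p7, p6) → 50.6936
  f9: (p0, p7, p4) → 49.9108
  f10: (p0, p1, p4) → 68.4347
  f11: (p0, p7, p5) → 17.0223
  f12: (p0, p1, p5) → 28.7437
Σ area = 606.823

Check V−E+F: 8 − 18 + 12 = 2.


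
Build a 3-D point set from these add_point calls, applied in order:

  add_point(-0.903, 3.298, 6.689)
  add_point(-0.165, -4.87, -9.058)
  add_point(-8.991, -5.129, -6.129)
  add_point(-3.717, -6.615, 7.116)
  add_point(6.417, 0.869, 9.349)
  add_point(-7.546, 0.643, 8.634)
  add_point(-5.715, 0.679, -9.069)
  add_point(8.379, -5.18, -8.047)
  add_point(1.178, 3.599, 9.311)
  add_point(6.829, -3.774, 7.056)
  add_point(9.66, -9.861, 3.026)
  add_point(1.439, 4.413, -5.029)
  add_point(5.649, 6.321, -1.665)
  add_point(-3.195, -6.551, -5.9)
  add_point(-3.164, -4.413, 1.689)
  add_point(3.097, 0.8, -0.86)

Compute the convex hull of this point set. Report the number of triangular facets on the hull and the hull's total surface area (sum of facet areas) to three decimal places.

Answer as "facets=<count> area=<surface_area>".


facets=24 area=1005.443

Points on the hull: [0, 1, 2, 3, 4, 5, 6, 7, 8, 9, 10, 11, 12, 13] (14 of 16).

Area of each hull facet:
  f1: (p4, p12, p10) → 79.1176
  f2: (p7, p12, p10) → 80.9295
  f3: (p3, p10, p2) → 102.3679
  f4: (p13, p10, p2) → 25.1190
  f5: (p13, p7, p10) → 71.2253
  f6: (p9, p4, p10) → 6.3062
  f7: (p9, p3, p10) → 42.2775
  f8: (p9, p3, p4) → 28.0325
  f9: (p1, p13, p2) → 11.9919
  f10: (p1, p13, p7) → 16.8625
  f11: (p1, p6, p2) → 27.7171
  f12: (p1, p6, p7) → 23.1811
  f13: (p11, p7, p12) → 34.9236
  f14: (p11, p6, p7) → 55.1288
  f15: (p5, p3, p4) → 52.5427
  f16: (p5, p3, p2) → 59.5617
  f17: (p5, p6, p2) → 57.9409
  f18: (p5, p11, p12) → 47.9655
  f19: (p5, p11, p6) → 74.8333
  f20: (p8, p4, p12) → 35.0655
  f21: (p8, p5, p4) → 19.7415
  f22: (p0, p5, p12) → 22.9164
  f23: (p0, p8, p12) → 18.1820
  f24: (p0, p8, p5) → 11.5125
Σ area = 1005.443

Euler characteristic 14−36+24 = 2 ✓


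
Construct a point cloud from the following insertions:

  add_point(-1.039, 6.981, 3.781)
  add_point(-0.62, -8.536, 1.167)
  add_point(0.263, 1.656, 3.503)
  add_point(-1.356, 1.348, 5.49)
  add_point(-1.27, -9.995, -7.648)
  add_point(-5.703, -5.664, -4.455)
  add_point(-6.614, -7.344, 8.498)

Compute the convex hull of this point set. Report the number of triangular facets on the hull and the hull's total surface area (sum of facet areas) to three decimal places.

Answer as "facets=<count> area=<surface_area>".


facets=10 area=366.900

Extreme-point indices: [0, 1, 2, 3, 4, 5, 6] — 7 of 7 on the boundary.

Per-facet area ½‖(b−a)×(c−a)‖:
  f1: (p0, p4, p2) → 31.3029
  f2: (p5, p4, p6) → 41.4702
  f3: (p5, p0, p6) → 95.1020
  f4: (p5, p0, p4) → 46.0412
  f5: (p1, p4, p6) → 29.1920
  f6: (p1, p4, p2) → 43.4126
  f7: (p3, p0, p6) → 14.0579
  f8: (p3, p0, p2) → 7.0664
  f9: (p3, p1, p6) → 45.7106
  f10: (p3, p1, p2) → 13.5445
Σ area = 366.900

Euler: V−E+F = 7−15+10 = 2.


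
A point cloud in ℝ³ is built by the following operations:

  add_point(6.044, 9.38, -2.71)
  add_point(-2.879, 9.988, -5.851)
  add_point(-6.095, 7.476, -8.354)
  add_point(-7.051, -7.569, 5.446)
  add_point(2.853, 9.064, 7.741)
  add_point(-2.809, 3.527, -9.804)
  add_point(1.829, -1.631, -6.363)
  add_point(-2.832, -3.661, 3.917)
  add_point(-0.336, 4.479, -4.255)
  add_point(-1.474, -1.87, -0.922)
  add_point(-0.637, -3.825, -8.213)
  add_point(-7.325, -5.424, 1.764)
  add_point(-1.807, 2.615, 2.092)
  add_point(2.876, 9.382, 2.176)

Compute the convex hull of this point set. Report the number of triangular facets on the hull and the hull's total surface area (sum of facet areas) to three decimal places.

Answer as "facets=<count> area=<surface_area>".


facets=18 area=699.288

Hull vertices (11/14): indices [0, 1, 2, 3, 4, 5, 6, 7, 10, 11, 13].

Area of each hull facet:
  f1: (p13, p1, p0) → 26.8325
  f2: (p13, p4, p0) → 8.8081
  f3: (p13, p4, p1) → 16.1372
  f4: (p5, p1, p0) → 35.6850
  f5: (p3, p10, p11) → 17.3762
  f6: (p7, p3, p4) → 26.4106
  f7: (p2, p5, p1) → 12.6901
  f8: (p2, p3, p11) → 13.7548
  f9: (p2, p10, p11) → 75.5622
  f10: (p2, p5, p10) → 12.2478
  f11: (p2, p4, p1) → 24.9652
  f12: (p2, p3, p4) → 163.3486
  f13: (p6, p3, p10) → 29.4080
  f14: (p6, p7, p3) → 26.3677
  f15: (p6, p5, p0) → 46.1672
  f16: (p6, p5, p10) → 14.2858
  f17: (p6, p4, p0) → 66.6250
  f18: (p6, p7, p4) → 82.6161
Σ area = 699.288

Euler: V−E+F = 11−27+18 = 2.


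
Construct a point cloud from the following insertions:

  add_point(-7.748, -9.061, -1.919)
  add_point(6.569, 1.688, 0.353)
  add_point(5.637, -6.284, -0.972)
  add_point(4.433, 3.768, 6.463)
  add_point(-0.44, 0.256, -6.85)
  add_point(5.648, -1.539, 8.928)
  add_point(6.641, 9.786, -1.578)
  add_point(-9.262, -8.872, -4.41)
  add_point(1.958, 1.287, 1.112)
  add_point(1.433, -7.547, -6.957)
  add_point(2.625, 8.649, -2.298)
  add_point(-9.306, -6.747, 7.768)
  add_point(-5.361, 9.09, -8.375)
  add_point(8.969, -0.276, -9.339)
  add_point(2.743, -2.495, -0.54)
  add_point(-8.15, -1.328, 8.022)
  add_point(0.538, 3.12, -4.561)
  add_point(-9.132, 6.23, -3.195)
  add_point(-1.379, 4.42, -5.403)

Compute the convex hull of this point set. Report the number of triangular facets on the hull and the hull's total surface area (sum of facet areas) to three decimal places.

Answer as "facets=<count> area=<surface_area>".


Hull vertices (12/19): indices [0, 2, 3, 5, 6, 7, 9, 11, 12, 13, 15, 17].

Area of each hull facet:
  f1: (p5, p6, p13) → 98.8498
  f2: (p12, p6, p13) → 87.7786
  f3: (p2, p5, p11) → 85.2368
  f4: (p2, p5, p13) → 52.8651
  f5: (p3, p5, p6) → 18.4971
  f6: (p17, p12, p6) → 48.0759
  f7: (p17, p3, p6) → 80.7070
  f8: (p17, p7, p11) → 90.6701
  f9: (p17, p7, p12) → 49.7597
  f10: (p9, p12, p13) → 89.6215
  f11: (p9, p7, p12) → 97.0036
  f12: (p9, p2, p13) → 37.5685
  f13: (p0, p2, p11) → 69.0167
  f14: (p0, p7, p11) → 10.1486
  f15: (p0, p9, p2) → 38.9254
  f16: (p0, p9, p7) → 15.4455
  f17: (p15, p17, p11) → 32.7538
  f18: (p15, p17, p3) → 90.0508
  f19: (p15, p5, p11) → 37.6097
  f20: (p15, p3, p5) → 40.0815
Σ area = 1170.666

Euler: V−E+F = 12−30+20 = 2.

facets=20 area=1170.666


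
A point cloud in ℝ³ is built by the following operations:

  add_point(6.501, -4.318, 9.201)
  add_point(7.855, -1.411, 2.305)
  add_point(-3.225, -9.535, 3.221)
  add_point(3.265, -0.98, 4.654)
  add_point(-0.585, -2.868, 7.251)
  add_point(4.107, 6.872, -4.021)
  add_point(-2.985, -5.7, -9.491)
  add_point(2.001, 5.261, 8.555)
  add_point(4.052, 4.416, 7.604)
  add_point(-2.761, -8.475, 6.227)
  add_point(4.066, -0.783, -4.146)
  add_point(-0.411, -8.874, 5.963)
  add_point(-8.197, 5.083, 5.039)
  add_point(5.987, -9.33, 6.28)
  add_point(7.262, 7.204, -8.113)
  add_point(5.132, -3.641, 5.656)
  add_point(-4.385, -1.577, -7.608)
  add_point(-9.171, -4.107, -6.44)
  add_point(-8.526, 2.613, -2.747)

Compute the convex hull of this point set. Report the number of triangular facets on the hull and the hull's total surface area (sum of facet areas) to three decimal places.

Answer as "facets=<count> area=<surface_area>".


Points on the hull: [0, 1, 2, 4, 5, 6, 7, 8, 9, 11, 12, 13, 14, 16, 17, 18] (16 of 19).

Per-facet area ½‖(b−a)×(c−a)‖:
  f1: (p13, p14, p1) → 28.4464
  f2: (p13, p6, p14) → 149.2902
  f3: (p16, p6, p17) → 13.1139
  f4: (p16, p6, p14) → 33.2973
  f5: (p18, p12, p17) → 21.6860
  f6: (p18, p12, p14) → 69.5592
  f7: (p18, p16, p17) → 19.7943
  f8: (p18, p16, p14) → 55.3010
  f9: (p2, p6, p17) → 43.7921
  f10: (p2, p13, p6) → 61.9188
  f11: (p8, p14, p1) → 59.1592
  f12: (p8, p7, p14) → 17.1504
  f13: (p5, p12, p14) → 11.1208
  f14: (p5, p7, p14) → 15.7302
  f15: (p5, p7, p12) → 68.4149
  f16: (p9, p12, p17) → 94.1794
  f17: (p9, p2, p17) → 15.5115
  f18: (p9, p7, p12) → 73.7007
  f19: (p0, p8, p7) → 9.6911
  f20: (p0, p9, p13) → 25.5945
  f21: (p0, p13, p1) → 22.0108
  f22: (p0, p8, p1) → 30.8698
  f23: (p11, p2, p13) → 8.8003
  f24: (p11, p9, p13) → 1.4300
  f25: (p11, p9, p2) → 3.8618
  f26: (p4, p9, p7) → 1.6756
  f27: (p4, p0, p7) → 32.0018
  f28: (p4, p0, p9) → 22.3749
Σ area = 1009.477

Euler characteristic 16−42+28 = 2 ✓

facets=28 area=1009.477


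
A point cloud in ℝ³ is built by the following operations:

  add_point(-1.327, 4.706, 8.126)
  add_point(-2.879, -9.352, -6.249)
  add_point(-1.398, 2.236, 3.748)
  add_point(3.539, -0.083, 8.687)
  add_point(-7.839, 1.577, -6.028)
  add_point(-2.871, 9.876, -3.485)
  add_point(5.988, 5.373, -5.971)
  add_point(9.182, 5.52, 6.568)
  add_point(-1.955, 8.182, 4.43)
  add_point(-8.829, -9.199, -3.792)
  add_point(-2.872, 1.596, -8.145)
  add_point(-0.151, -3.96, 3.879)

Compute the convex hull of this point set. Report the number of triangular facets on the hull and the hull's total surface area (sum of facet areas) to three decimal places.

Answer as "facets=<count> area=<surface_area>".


facets=18 area=822.817

Extreme-point indices: [0, 1, 3, 4, 5, 6, 7, 8, 9, 10, 11] — 11 of 12 on the boundary.

Per-facet area ½‖(b−a)×(c−a)‖:
  f1: (p10, p1, p9) → 35.7406
  f2: (p3, p0, p9) → 66.7688
  f3: (p3, p0, p7) → 28.1866
  f4: (p3, p1, p7) → 71.6326
  f5: (p8, p5, p7) → 44.7302
  f6: (p8, p0, p7) → 27.2186
  f7: (p4, p10, p9) → 29.4216
  f8: (p4, p10, p5) → 25.1874
  f9: (p4, p8, p5) → 40.3863
  f10: (p4, p0, p9) → 87.6958
  f11: (p4, p8, p0) → 33.6448
  f12: (p6, p1, p7) → 109.9225
  f13: (p6, p10, p1) → 51.5875
  f14: (p6, p5, p7) → 66.2561
  f15: (p6, p10, p5) → 42.0889
  f16: (p11, p1, p9) → 37.6740
  f17: (p11, p3, p9) → 10.0698
  f18: (p11, p3, p1) → 14.6049
Σ area = 822.817

Euler characteristic 11−27+18 = 2 ✓


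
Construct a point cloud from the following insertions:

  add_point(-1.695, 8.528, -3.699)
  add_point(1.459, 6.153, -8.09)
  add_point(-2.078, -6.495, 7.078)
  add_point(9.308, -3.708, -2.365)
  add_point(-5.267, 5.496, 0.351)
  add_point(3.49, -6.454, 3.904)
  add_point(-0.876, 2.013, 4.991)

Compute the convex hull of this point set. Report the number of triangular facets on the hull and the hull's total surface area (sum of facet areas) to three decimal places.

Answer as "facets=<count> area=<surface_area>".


Extreme-point indices: [0, 1, 2, 3, 4, 5, 6] — 7 of 7 on the boundary.

Area of each hull facet:
  f1: (p1, p2, p4) → 73.1851
  f2: (p1, p2, p3) → 104.1107
  f3: (p6, p2, p4) → 27.2978
  f4: (p5, p2, p3) → 11.9200
  f5: (p5, p6, p3) → 42.8303
  f6: (p5, p6, p2) → 27.5002
  f7: (p0, p1, p3) → 39.2141
  f8: (p0, p6, p3) → 74.6167
  f9: (p0, p1, p4) → 14.6632
  f10: (p0, p6, p4) → 21.4695
Σ area = 436.807

Euler: V−E+F = 7−15+10 = 2.

facets=10 area=436.807


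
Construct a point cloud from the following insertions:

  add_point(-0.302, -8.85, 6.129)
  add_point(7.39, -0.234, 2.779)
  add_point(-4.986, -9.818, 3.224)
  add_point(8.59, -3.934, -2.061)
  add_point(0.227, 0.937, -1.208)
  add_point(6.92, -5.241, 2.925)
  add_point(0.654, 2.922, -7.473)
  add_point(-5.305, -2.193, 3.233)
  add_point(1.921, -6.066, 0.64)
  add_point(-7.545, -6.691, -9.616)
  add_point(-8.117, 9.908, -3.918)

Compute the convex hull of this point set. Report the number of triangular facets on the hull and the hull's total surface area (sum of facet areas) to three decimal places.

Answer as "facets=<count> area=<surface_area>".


facets=14 area=755.040

Hull vertices (9/11): indices [0, 1, 2, 3, 5, 6, 7, 9, 10].

Facet areas (half cross-product norm):
  f1: (p9, p2, p10) → 117.7642
  f2: (p9, p2, p3) → 102.5611
  f3: (p6, p9, p10) → 75.3594
  f4: (p6, p9, p3) → 75.4267
  f5: (p6, p1, p10) → 71.0696
  f6: (p6, p1, p3) → 36.3806
  f7: (p7, p2, p10) → 28.7204
  f8: (p7, p1, p10) → 92.0189
  f9: (p0, p2, p3) → 34.7200
  f10: (p0, p7, p2) → 21.1480
  f11: (p0, p7, p1) → 51.0527
  f12: (p5, p1, p3) → 13.0210
  f13: (p5, p0, p3) → 16.8982
  f14: (p5, p0, p1) → 18.8992
Σ area = 755.040

Euler: V−E+F = 9−21+14 = 2.


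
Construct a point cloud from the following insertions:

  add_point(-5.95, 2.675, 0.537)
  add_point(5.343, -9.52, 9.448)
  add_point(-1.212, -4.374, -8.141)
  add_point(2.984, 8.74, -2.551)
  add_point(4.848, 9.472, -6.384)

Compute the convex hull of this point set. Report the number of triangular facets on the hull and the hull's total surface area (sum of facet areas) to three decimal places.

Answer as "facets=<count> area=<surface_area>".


Points on the hull: [0, 1, 2, 3, 4] (5 of 5).

Area of each hull facet:
  f1: (p2, p1, p0) → 110.2024
  f2: (p2, p4, p0) → 82.2466
  f3: (p2, p4, p1) → 148.0755
  f4: (p3, p1, p0) → 105.9018
  f5: (p3, p4, p0) → 17.8516
  f6: (p3, p4, p1) → 38.7680
Σ area = 503.046

Euler characteristic 5−9+6 = 2 ✓

facets=6 area=503.046


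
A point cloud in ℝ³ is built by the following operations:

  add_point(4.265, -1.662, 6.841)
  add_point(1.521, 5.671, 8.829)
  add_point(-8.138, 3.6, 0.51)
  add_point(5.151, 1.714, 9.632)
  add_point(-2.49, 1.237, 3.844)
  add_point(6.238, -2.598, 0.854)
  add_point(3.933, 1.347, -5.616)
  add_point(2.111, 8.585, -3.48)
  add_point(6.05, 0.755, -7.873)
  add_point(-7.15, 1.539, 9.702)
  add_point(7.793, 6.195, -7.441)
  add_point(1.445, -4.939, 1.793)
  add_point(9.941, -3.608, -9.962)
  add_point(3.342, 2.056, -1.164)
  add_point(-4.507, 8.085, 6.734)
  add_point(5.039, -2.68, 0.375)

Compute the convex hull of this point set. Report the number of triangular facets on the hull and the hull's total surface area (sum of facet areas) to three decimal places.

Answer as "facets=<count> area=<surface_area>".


facets=20 area=768.409

Extreme-point indices: [0, 1, 2, 3, 5, 7, 8, 9, 10, 11, 12, 14] — 12 of 16 on the boundary.

Per-facet area ½‖(b−a)×(c−a)‖:
  f1: (p8, p12, p2) → 29.7116
  f2: (p11, p12, p2) → 89.8278
  f3: (p11, p9, p2) → 57.9186
  f4: (p14, p7, p2) → 48.2111
  f5: (p14, p9, p2) → 30.8426
  f6: (p10, p8, p12) → 15.3785
  f7: (p10, p3, p12) → 92.3083
  f8: (p10, p7, p2) → 31.4987
  f9: (p10, p8, p2) → 47.8187
  f10: (p5, p3, p12) → 22.7945
  f11: (p5, p11, p12) → 28.3356
  f12: (p0, p3, p9) → 26.9036
  f13: (p0, p11, p9) → 40.3652
  f14: (p0, p5, p3) → 10.9856
  f15: (p0, p5, p11) → 16.0101
  f16: (p1, p14, p7) → 40.6460
  f17: (p1, p10, p7) → 40.5301
  f18: (p1, p10, p3) → 47.2048
  f19: (p1, p3, p9) → 25.1703
  f20: (p1, p14, p9) → 25.9472
Σ area = 768.409

Check V−E+F: 12 − 30 + 20 = 2.


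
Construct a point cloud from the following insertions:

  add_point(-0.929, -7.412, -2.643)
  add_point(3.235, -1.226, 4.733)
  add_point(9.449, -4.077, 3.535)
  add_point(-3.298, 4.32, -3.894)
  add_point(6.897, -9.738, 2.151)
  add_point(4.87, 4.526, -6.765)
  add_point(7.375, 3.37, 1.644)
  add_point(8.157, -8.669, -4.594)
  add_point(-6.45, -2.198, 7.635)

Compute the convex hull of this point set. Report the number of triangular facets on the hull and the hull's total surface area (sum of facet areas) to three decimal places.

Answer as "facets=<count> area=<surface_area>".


Points on the hull: [0, 1, 2, 3, 4, 5, 6, 7, 8] (9 of 9).

Per-facet area ½‖(b−a)×(c−a)‖:
  f1: (p4, p2, p8) → 51.1513
  f2: (p0, p4, p8) → 60.4187
  f3: (p6, p5, p2) → 31.9302
  f4: (p3, p0, p8) → 70.4987
  f5: (p3, p0, p5) → 51.6804
  f6: (p3, p6, p8) → 80.0608
  f7: (p3, p6, p5) → 38.2718
  f8: (p7, p0, p5) → 61.0201
  f9: (p7, p0, p4) → 30.4130
  f10: (p7, p5, p2) → 61.9440
  f11: (p7, p4, p2) → 22.0903
  f12: (p1, p2, p8) → 17.7685
  f13: (p1, p6, p8) → 22.7300
  f14: (p1, p6, p2) → 22.5646
Σ area = 622.543

Euler characteristic 9−21+14 = 2 ✓

facets=14 area=622.543


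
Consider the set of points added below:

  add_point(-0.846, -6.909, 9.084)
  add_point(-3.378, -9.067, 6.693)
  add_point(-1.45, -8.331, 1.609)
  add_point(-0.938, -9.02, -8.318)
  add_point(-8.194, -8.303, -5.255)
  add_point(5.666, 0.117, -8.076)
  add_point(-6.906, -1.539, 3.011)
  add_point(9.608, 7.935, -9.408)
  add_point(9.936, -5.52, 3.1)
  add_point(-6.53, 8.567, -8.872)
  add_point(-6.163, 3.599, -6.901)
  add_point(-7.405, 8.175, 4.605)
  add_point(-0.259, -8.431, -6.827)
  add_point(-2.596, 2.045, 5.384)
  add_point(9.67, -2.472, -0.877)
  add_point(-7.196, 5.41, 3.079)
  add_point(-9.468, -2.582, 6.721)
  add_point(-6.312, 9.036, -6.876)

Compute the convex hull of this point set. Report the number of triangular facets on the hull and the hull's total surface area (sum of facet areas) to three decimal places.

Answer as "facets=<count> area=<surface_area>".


13 of the 18 inputs are extreme points: [0, 1, 3, 4, 5, 7, 8, 9, 11, 13, 14, 16, 17].

Facet areas (half cross-product norm):
  f1: (p4, p1, p16) → 54.8349
  f2: (p11, p7, p8) → 184.6039
  f3: (p3, p1, p8) → 99.2429
  f4: (p3, p4, p1) → 51.0261
  f5: (p0, p1, p8) → 24.1299
  f6: (p0, p1, p16) → 18.2111
  f7: (p0, p11, p16) → 52.7647
  f8: (p9, p3, p7) → 140.3546
  f9: (p9, p3, p4) → 68.3181
  f10: (p9, p4, p16) → 112.6989
  f11: (p9, p11, p16) → 73.3563
  f12: (p14, p7, p8) → 7.8657
  f13: (p14, p3, p8) → 35.8874
  f14: (p13, p11, p8) → 24.8075
  f15: (p13, p0, p8) → 60.5782
  f16: (p13, p0, p11) → 19.7611
  f17: (p17, p11, p7) → 90.6168
  f18: (p17, p9, p7) → 16.6247
  f19: (p17, p9, p11) → 4.2575
  f20: (p5, p3, p7) → 11.5819
  f21: (p5, p14, p7) → 37.5860
  f22: (p5, p14, p3) → 48.6321
Σ area = 1237.741

Euler: V−E+F = 13−33+22 = 2.

facets=22 area=1237.741


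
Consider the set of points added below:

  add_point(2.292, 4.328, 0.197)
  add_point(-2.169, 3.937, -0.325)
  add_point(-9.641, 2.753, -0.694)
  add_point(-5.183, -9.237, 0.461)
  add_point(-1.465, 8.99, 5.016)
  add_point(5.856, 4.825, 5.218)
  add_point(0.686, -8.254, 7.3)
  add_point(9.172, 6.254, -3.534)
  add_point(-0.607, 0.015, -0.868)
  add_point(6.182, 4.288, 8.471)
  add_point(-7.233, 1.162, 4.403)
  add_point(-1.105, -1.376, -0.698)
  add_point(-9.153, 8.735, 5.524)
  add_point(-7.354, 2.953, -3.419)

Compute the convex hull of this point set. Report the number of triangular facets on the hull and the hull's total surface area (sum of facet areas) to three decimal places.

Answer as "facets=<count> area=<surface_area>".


facets=14 area=770.591

Extreme-point indices: [2, 3, 4, 6, 7, 9, 10, 12, 13] — 9 of 14 on the boundary.

Area of each hull facet:
  f1: (p13, p3, p2) → 22.7641
  f2: (p13, p3, p7) → 109.3107
  f3: (p13, p12, p2) → 13.5474
  f4: (p13, p12, p7) → 90.8201
  f5: (p4, p9, p7) → 58.6155
  f6: (p4, p12, p7) → 32.4662
  f7: (p4, p12, p9) → 24.3968
  f8: (p6, p12, p9) → 110.4214
  f9: (p6, p3, p7) → 90.5015
  f10: (p6, p9, p7) → 85.0134
  f11: (p10, p6, p3) → 49.6920
  f12: (p10, p6, p12) → 27.4741
  f13: (p10, p3, p2) → 33.1118
  f14: (p10, p12, p2) → 22.4563
Σ area = 770.591

Euler: V−E+F = 9−21+14 = 2.


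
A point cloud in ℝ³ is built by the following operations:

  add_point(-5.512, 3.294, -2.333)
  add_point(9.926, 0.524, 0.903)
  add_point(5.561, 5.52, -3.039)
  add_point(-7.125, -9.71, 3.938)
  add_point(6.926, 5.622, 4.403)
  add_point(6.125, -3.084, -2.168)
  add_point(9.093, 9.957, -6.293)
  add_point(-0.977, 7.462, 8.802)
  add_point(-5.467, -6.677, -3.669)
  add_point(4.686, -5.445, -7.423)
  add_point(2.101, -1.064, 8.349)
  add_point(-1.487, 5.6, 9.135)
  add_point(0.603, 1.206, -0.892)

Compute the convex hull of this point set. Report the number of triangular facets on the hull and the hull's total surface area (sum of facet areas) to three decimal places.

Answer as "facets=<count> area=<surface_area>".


facets=18 area=882.121

Points on the hull: [0, 1, 3, 4, 5, 6, 7, 8, 9, 10, 11] (11 of 13).

Facet areas (half cross-product norm):
  f1: (p9, p6, p1) → 68.3130
  f2: (p10, p1, p3) → 68.1136
  f3: (p10, p11, p3) → 48.9906
  f4: (p0, p11, p3) → 88.0895
  f5: (p0, p9, p6) → 105.0007
  f6: (p4, p6, p1) → 38.8495
  f7: (p4, p10, p1) → 31.2787
  f8: (p5, p1, p3) → 39.9713
  f9: (p5, p9, p3) → 47.5556
  f10: (p5, p9, p1) → 9.9169
  f11: (p7, p0, p11) → 12.0515
  f12: (p7, p0, p6) → 102.1971
  f13: (p7, p4, p6) → 46.3386
  f14: (p7, p10, p11) → 5.3803
  f15: (p7, p4, p10) → 36.2392
  f16: (p8, p9, p3) → 38.3180
  f17: (p8, p0, p3) → 40.8215
  f18: (p8, p0, p9) → 54.6953
Σ area = 882.121

Euler: V−E+F = 11−27+18 = 2.


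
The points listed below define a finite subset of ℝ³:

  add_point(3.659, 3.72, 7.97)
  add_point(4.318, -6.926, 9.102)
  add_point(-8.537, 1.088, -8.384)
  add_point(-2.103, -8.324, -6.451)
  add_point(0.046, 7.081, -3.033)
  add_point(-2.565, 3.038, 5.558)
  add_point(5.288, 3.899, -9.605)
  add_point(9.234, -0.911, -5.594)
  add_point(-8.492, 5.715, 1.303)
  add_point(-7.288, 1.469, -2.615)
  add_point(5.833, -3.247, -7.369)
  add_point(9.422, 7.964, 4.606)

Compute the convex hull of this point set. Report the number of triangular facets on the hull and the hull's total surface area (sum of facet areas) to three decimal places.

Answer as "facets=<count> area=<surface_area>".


12 of the 12 inputs are extreme points: [0, 1, 2, 3, 4, 5, 6, 7, 8, 9, 10, 11].

Triangle areas on the boundary:
  f1: (p3, p6, p2) → 76.1540
  f2: (p3, p8, p1) → 137.0434
  f3: (p0, p1, p11) → 35.8927
  f4: (p0, p8, p11) → 51.7961
  f5: (p4, p6, p11) → 54.4643
  f6: (p4, p8, p11) → 53.4812
  f7: (p4, p6, p2) → 52.6350
  f8: (p4, p8, p2) → 48.8294
  f9: (p7, p1, p11) → 101.7162
  f10: (p7, p6, p11) → 50.0443
  f11: (p9, p8, p2) → 13.2522
  f12: (p9, p3, p2) → 33.2977
  f13: (p9, p3, p8) → 14.4785
  f14: (p5, p8, p1) → 26.4693
  f15: (p5, p0, p1) → 35.9848
  f16: (p5, p0, p8) → 12.8915
  f17: (p10, p3, p6) → 31.1987
  f18: (p10, p7, p6) → 15.9601
  f19: (p10, p3, p1) → 76.8543
  f20: (p10, p7, p1) → 37.2579
Σ area = 959.701

Euler: V−E+F = 12−30+20 = 2.

facets=20 area=959.701
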